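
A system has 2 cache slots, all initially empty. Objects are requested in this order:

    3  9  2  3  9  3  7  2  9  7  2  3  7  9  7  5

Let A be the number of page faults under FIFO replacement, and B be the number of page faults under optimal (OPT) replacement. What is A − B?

4

Under FIFO: F F F F F . F F F F F F F F . F → 14 faults.
Under OPT: F F F . F . F F . F . F . F . F → 10 faults.
A − B = 14 − 10 = 4.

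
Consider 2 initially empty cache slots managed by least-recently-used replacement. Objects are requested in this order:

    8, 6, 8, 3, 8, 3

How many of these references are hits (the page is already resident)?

8 -> fault, frames [8]
6 -> fault, frames [8, 6]
8 -> hit
3 -> fault, evict 6, frames [8, 3]
8 -> hit
3 -> hit
Hits: 3.

3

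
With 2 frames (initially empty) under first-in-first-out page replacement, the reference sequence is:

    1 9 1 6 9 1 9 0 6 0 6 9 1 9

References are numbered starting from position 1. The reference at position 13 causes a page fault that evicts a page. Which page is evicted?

pos 1: 1 -> miss, frames [1]
pos 2: 9 -> miss, frames [1, 9]
pos 3: 1 -> hit
pos 4: 6 -> miss, evict 1, frames [9, 6]
pos 5: 9 -> hit
pos 6: 1 -> miss, evict 9, frames [6, 1]
pos 7: 9 -> miss, evict 6, frames [1, 9]
pos 8: 0 -> miss, evict 1, frames [9, 0]
pos 9: 6 -> miss, evict 9, frames [0, 6]
pos 10: 0 -> hit
pos 11: 6 -> hit
pos 12: 9 -> miss, evict 0, frames [6, 9]
pos 13: 1 -> miss, evict 6, frames [9, 1]
At position 13, page 6 is evicted.

6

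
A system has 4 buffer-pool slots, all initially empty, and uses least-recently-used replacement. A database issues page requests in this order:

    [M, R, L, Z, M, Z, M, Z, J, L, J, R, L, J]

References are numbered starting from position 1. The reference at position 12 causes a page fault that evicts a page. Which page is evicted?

pos 1: M -> miss, frames [M]
pos 2: R -> miss, frames [M, R]
pos 3: L -> miss, frames [M, R, L]
pos 4: Z -> miss, frames [M, R, L, Z]
pos 5: M -> hit
pos 6: Z -> hit
pos 7: M -> hit
pos 8: Z -> hit
pos 9: J -> miss, evict R, frames [L, M, Z, J]
pos 10: L -> hit
pos 11: J -> hit
pos 12: R -> miss, evict M, frames [Z, L, J, R]
At position 12, page M is evicted.

M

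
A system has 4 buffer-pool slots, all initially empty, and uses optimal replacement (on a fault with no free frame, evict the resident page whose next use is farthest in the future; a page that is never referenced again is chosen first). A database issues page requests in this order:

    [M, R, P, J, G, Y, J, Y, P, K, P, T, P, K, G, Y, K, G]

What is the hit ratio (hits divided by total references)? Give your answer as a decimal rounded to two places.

M → fault, frames (M)
R → fault, frames (M R)
P → fault, frames (M R P)
J → fault, frames (M R P J)
G → fault, evict R, frames (M P J G)
Y → fault, evict M, frames (P J G Y)
J → hit
Y → hit
P → hit
K → fault, evict J, frames (P G Y K)
P → hit
T → fault, evict Y, frames (P G K T)
P → hit
K → hit
G → hit
Y → fault, evict T, frames (P G K Y)
K → hit
G → hit
Hits: 9 of 18 references → 9/18 = 0.5000.

0.50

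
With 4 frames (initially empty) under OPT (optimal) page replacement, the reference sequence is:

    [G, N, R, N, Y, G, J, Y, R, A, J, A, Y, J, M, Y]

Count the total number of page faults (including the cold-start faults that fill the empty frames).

7

G: fault, frames {G}
N: fault, frames {G,N}
R: fault, frames {G,N,R}
N: hit
Y: fault, frames {G,N,R,Y}
G: hit
J: fault, evict N, frames {G,R,Y,J}
Y: hit
R: hit
A: fault, evict R, frames {G,Y,J,A}
J: hit
A: hit
Y: hit
J: hit
M: fault, evict A, frames {G,Y,J,M}
Y: hit
Page faults: 7.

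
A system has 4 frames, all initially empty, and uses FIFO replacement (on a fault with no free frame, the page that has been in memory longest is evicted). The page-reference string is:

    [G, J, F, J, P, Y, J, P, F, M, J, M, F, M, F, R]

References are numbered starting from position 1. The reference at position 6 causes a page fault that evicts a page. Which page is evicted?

pos 1: G: miss, frames (G)
pos 2: J: miss, frames (G J)
pos 3: F: miss, frames (G J F)
pos 4: J: hit
pos 5: P: miss, frames (G J F P)
pos 6: Y: miss, evict G, frames (J F P Y)
At position 6, page G is evicted.

G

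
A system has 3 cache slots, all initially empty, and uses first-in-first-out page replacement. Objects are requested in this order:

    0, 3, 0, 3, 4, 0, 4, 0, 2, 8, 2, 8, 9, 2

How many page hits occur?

0: fault, frames (0)
3: fault, frames (0 3)
0: hit
3: hit
4: fault, frames (0 3 4)
0: hit
4: hit
0: hit
2: fault, evict 0, frames (3 4 2)
8: fault, evict 3, frames (4 2 8)
2: hit
8: hit
9: fault, evict 4, frames (2 8 9)
2: hit
Hits: 8.

8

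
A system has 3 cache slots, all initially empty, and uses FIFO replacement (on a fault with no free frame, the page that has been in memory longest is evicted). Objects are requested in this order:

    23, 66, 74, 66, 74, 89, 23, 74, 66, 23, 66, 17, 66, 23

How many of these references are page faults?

7

23 -> fault, frames [23]
66 -> fault, frames [23, 66]
74 -> fault, frames [23, 66, 74]
66 -> hit
74 -> hit
89 -> fault, evict 23, frames [66, 74, 89]
23 -> fault, evict 66, frames [74, 89, 23]
74 -> hit
66 -> fault, evict 74, frames [89, 23, 66]
23 -> hit
66 -> hit
17 -> fault, evict 89, frames [23, 66, 17]
66 -> hit
23 -> hit
Page faults: 7.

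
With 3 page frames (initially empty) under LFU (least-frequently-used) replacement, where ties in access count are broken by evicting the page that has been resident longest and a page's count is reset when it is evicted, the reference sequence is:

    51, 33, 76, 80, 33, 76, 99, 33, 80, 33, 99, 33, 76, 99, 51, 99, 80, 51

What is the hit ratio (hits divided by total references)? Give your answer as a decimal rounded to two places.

0.39

51 → fault, frames {51}
33 → fault, frames {51,33}
76 → fault, frames {51,33,76}
80 → fault, evict 51, frames {33,76,80}
33 → hit
76 → hit
99 → fault, evict 80, frames {33,76,99}
33 → hit
80 → fault, evict 99, frames {33,76,80}
33 → hit
99 → fault, evict 80, frames {33,76,99}
33 → hit
76 → hit
99 → hit
51 → fault, evict 99, frames {33,76,51}
99 → fault, evict 51, frames {33,76,99}
80 → fault, evict 99, frames {33,76,80}
51 → fault, evict 80, frames {33,76,51}
Hits: 7 of 18 references → 7/18 = 0.3889.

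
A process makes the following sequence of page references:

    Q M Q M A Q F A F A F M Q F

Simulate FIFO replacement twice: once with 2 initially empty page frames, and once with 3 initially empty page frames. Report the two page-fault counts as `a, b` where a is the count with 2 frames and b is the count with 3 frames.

2 frames: F F . . F F F F . . . F F F → 9 faults.
3 frames: F F . . F . F . . . . . F . → 5 faults.
5 < 9: adding a frame reduced faults, as is typical.

9, 5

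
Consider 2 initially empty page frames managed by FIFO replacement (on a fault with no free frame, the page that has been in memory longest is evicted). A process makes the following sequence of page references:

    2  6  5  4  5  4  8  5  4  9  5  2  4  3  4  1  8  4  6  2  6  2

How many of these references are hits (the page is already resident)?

5

2: fault, frames {2}
6: fault, frames {2,6}
5: fault, evict 2, frames {6,5}
4: fault, evict 6, frames {5,4}
5: hit
4: hit
8: fault, evict 5, frames {4,8}
5: fault, evict 4, frames {8,5}
4: fault, evict 8, frames {5,4}
9: fault, evict 5, frames {4,9}
5: fault, evict 4, frames {9,5}
2: fault, evict 9, frames {5,2}
4: fault, evict 5, frames {2,4}
3: fault, evict 2, frames {4,3}
4: hit
1: fault, evict 4, frames {3,1}
8: fault, evict 3, frames {1,8}
4: fault, evict 1, frames {8,4}
6: fault, evict 8, frames {4,6}
2: fault, evict 4, frames {6,2}
6: hit
2: hit
Hits: 5.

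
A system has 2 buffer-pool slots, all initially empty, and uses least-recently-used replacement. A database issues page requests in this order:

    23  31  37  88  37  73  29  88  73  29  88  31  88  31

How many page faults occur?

11

23 → fault, frames {23}
31 → fault, frames {23,31}
37 → fault, evict 23, frames {31,37}
88 → fault, evict 31, frames {37,88}
37 → hit
73 → fault, evict 88, frames {37,73}
29 → fault, evict 37, frames {73,29}
88 → fault, evict 73, frames {29,88}
73 → fault, evict 29, frames {88,73}
29 → fault, evict 88, frames {73,29}
88 → fault, evict 73, frames {29,88}
31 → fault, evict 29, frames {88,31}
88 → hit
31 → hit
Page faults: 11.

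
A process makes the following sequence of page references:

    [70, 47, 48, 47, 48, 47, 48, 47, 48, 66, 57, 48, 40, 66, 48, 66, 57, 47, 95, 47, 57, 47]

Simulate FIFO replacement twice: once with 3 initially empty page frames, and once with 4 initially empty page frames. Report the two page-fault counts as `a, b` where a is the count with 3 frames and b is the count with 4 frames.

11, 8

3 frames: F F F . . . . . . F F . F . F F F F F . . . → 11 faults.
4 frames: F F F . . . . . . F F . F . . . . F F . . . → 8 faults.
8 < 11: adding a frame reduced faults, as is typical.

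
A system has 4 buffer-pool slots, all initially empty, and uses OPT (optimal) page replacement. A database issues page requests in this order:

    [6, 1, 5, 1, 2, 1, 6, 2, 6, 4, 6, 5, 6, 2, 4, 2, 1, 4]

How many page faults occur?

6: fault, frames (6)
1: fault, frames (6 1)
5: fault, frames (6 1 5)
1: hit
2: fault, frames (6 1 5 2)
1: hit
6: hit
2: hit
6: hit
4: fault, evict 1, frames (6 5 2 4)
6: hit
5: hit
6: hit
2: hit
4: hit
2: hit
1: fault, evict 2, frames (6 5 4 1)
4: hit
Page faults: 6.

6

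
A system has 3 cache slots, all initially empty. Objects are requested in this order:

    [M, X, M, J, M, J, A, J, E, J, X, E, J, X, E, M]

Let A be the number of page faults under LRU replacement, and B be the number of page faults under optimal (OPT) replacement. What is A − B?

Under LRU: F F . F . . F . F . F . . . . F → 7 faults.
Under OPT: F F . F . . F . F . . . . . . F → 6 faults.
A − B = 7 − 6 = 1.

1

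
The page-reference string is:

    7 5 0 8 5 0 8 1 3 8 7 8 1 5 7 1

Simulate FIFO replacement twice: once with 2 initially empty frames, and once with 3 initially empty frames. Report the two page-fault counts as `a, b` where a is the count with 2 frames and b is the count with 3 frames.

15, 11

2 frames: F F F F F F F F F F F . F F F F → 15 faults.
3 frames: F F F F . . . F F . F F F F F . → 11 faults.
11 < 15: adding a frame reduced faults, as is typical.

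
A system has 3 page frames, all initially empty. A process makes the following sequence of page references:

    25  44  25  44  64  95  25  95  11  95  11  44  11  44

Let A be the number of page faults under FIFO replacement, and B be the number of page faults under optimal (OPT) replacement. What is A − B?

Under FIFO: F F . . F F F . F . . F . . → 7 faults.
Under OPT: F F . . F F . . F . . . . . → 5 faults.
A − B = 7 − 5 = 2.

2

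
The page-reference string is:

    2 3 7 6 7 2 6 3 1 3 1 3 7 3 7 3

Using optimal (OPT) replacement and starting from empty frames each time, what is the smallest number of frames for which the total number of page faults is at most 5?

f=1: 16 faults
f=2: 8 faults
f=3: 6 faults
f=4: 5 faults
f=5: 5 faults
Smallest f with faults ≤ 5 is 4.

4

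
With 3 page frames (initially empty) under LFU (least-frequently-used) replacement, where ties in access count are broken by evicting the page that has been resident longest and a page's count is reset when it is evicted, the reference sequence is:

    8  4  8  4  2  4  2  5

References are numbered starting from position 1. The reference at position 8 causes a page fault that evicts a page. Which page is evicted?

pos 1: 8: miss, frames (8)
pos 2: 4: miss, frames (8 4)
pos 3: 8: hit
pos 4: 4: hit
pos 5: 2: miss, frames (8 4 2)
pos 6: 4: hit
pos 7: 2: hit
pos 8: 5: miss, evict 8, frames (4 2 5)
At position 8, page 8 is evicted.

8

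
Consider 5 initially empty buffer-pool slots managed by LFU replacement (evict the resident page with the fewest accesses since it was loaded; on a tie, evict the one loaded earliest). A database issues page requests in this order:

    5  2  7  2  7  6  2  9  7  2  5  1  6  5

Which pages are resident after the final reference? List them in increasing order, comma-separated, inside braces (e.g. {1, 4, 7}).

5: miss, frames (5)
2: miss, frames (5 2)
7: miss, frames (5 2 7)
2: hit
7: hit
6: miss, frames (5 2 7 6)
2: hit
9: miss, frames (5 2 7 6 9)
7: hit
2: hit
5: hit
1: miss, evict 6, frames (5 2 7 9 1)
6: miss, evict 9, frames (5 2 7 1 6)
5: hit

{1, 2, 5, 6, 7}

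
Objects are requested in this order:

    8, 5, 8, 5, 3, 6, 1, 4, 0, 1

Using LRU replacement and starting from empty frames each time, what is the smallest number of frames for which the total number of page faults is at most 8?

2

f=1: 10 faults
f=2: 8 faults
f=3: 7 faults
f=4: 7 faults
f=5: 7 faults
f=6: 7 faults
f=7: 7 faults
Smallest f with faults ≤ 8 is 2.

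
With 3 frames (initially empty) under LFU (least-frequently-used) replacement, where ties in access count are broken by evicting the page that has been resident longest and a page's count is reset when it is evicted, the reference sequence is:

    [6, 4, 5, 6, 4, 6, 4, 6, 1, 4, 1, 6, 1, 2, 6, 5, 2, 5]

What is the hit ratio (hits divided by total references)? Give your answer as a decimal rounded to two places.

6: miss, frames [6]
4: miss, frames [6, 4]
5: miss, frames [6, 4, 5]
6: hit
4: hit
6: hit
4: hit
6: hit
1: miss, evict 5, frames [6, 4, 1]
4: hit
1: hit
6: hit
1: hit
2: miss, evict 1, frames [6, 4, 2]
6: hit
5: miss, evict 2, frames [6, 4, 5]
2: miss, evict 5, frames [6, 4, 2]
5: miss, evict 2, frames [6, 4, 5]
Hits: 10 of 18 references → 10/18 = 0.5556.

0.56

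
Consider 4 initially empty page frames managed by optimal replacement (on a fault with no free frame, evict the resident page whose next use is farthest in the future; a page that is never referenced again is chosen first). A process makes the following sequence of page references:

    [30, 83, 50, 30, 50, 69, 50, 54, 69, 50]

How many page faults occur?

30 -> miss, frames [30]
83 -> miss, frames [30, 83]
50 -> miss, frames [30, 83, 50]
30 -> hit
50 -> hit
69 -> miss, frames [30, 83, 50, 69]
50 -> hit
54 -> miss, evict 83, frames [30, 50, 69, 54]
69 -> hit
50 -> hit
Page faults: 5.

5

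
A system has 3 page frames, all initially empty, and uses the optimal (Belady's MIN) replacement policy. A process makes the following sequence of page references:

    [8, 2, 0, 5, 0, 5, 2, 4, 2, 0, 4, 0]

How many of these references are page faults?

5

8 -> fault, frames (8)
2 -> fault, frames (8 2)
0 -> fault, frames (8 2 0)
5 -> fault, evict 8, frames (2 0 5)
0 -> hit
5 -> hit
2 -> hit
4 -> fault, evict 5, frames (2 0 4)
2 -> hit
0 -> hit
4 -> hit
0 -> hit
Page faults: 5.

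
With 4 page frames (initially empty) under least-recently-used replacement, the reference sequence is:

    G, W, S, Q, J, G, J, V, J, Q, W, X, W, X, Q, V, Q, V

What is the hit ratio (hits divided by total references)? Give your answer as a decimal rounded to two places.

0.44

G → fault, frames [G]
W → fault, frames [G, W]
S → fault, frames [G, W, S]
Q → fault, frames [G, W, S, Q]
J → fault, evict G, frames [W, S, Q, J]
G → fault, evict W, frames [S, Q, J, G]
J → hit
V → fault, evict S, frames [Q, G, J, V]
J → hit
Q → hit
W → fault, evict G, frames [V, J, Q, W]
X → fault, evict V, frames [J, Q, W, X]
W → hit
X → hit
Q → hit
V → fault, evict J, frames [W, X, Q, V]
Q → hit
V → hit
Hits: 8 of 18 references → 8/18 = 0.4444.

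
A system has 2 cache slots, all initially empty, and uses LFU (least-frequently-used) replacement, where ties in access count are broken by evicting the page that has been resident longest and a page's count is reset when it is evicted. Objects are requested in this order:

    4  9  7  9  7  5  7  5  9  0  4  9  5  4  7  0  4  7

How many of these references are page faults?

12

4 -> miss, frames {4}
9 -> miss, frames {4,9}
7 -> miss, evict 4, frames {9,7}
9 -> hit
7 -> hit
5 -> miss, evict 9, frames {7,5}
7 -> hit
5 -> hit
9 -> miss, evict 5, frames {7,9}
0 -> miss, evict 9, frames {7,0}
4 -> miss, evict 0, frames {7,4}
9 -> miss, evict 4, frames {7,9}
5 -> miss, evict 9, frames {7,5}
4 -> miss, evict 5, frames {7,4}
7 -> hit
0 -> miss, evict 4, frames {7,0}
4 -> miss, evict 0, frames {7,4}
7 -> hit
Page faults: 12.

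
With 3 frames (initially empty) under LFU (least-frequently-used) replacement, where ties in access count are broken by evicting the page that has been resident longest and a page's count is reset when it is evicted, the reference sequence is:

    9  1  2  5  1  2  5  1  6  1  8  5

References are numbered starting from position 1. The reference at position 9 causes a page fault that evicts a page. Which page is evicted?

2

pos 1: 9 → fault, frames [9]
pos 2: 1 → fault, frames [9, 1]
pos 3: 2 → fault, frames [9, 1, 2]
pos 4: 5 → fault, evict 9, frames [1, 2, 5]
pos 5: 1 → hit
pos 6: 2 → hit
pos 7: 5 → hit
pos 8: 1 → hit
pos 9: 6 → fault, evict 2, frames [1, 5, 6]
At position 9, page 2 is evicted.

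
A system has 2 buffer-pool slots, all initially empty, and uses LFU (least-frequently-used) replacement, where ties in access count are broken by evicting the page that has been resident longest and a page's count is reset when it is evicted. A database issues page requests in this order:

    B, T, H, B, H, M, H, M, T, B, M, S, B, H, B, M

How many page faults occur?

B: miss, frames (B)
T: miss, frames (B T)
H: miss, evict B, frames (T H)
B: miss, evict T, frames (H B)
H: hit
M: miss, evict B, frames (H M)
H: hit
M: hit
T: miss, evict M, frames (H T)
B: miss, evict T, frames (H B)
M: miss, evict B, frames (H M)
S: miss, evict M, frames (H S)
B: miss, evict S, frames (H B)
H: hit
B: hit
M: miss, evict B, frames (H M)
Page faults: 11.

11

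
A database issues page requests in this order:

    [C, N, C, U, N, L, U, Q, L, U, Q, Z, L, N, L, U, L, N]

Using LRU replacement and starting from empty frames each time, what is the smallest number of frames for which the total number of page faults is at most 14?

f=1: 18 faults
f=2: 15 faults
f=3: 9 faults
f=4: 8 faults
f=5: 6 faults
f=6: 6 faults
Smallest f with faults ≤ 14 is 3.

3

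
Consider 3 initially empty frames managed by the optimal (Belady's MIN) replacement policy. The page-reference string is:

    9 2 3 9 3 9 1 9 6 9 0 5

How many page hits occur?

9 → fault, frames (9)
2 → fault, frames (9 2)
3 → fault, frames (9 2 3)
9 → hit
3 → hit
9 → hit
1 → fault, evict 3, frames (9 2 1)
9 → hit
6 → fault, evict 1, frames (9 2 6)
9 → hit
0 → fault, evict 6, frames (9 2 0)
5 → fault, evict 0, frames (9 2 5)
Hits: 5.

5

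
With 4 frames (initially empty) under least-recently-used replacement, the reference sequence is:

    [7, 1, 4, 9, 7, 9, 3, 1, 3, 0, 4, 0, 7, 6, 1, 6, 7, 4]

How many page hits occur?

6

7 → miss, frames (7)
1 → miss, frames (7 1)
4 → miss, frames (7 1 4)
9 → miss, frames (7 1 4 9)
7 → hit
9 → hit
3 → miss, evict 1, frames (4 7 9 3)
1 → miss, evict 4, frames (7 9 3 1)
3 → hit
0 → miss, evict 7, frames (9 1 3 0)
4 → miss, evict 9, frames (1 3 0 4)
0 → hit
7 → miss, evict 1, frames (3 4 0 7)
6 → miss, evict 3, frames (4 0 7 6)
1 → miss, evict 4, frames (0 7 6 1)
6 → hit
7 → hit
4 → miss, evict 0, frames (1 6 7 4)
Hits: 6.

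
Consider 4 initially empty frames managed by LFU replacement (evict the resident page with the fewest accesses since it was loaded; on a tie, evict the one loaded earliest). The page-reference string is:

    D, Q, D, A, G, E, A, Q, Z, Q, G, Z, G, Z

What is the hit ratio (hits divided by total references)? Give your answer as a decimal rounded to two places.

0.21

D → miss, frames {D}
Q → miss, frames {D,Q}
D → hit
A → miss, frames {D,Q,A}
G → miss, frames {D,Q,A,G}
E → miss, evict Q, frames {D,A,G,E}
A → hit
Q → miss, evict G, frames {D,A,E,Q}
Z → miss, evict E, frames {D,A,Q,Z}
Q → hit
G → miss, evict Z, frames {D,A,Q,G}
Z → miss, evict G, frames {D,A,Q,Z}
G → miss, evict Z, frames {D,A,Q,G}
Z → miss, evict G, frames {D,A,Q,Z}
Hits: 3 of 14 references → 3/14 = 0.2143.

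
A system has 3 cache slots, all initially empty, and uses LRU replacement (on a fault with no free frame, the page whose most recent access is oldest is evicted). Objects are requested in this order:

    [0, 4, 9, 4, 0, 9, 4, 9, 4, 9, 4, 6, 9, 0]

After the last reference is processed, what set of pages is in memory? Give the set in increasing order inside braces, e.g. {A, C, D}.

{0, 6, 9}

0: fault, frames {0}
4: fault, frames {0,4}
9: fault, frames {0,4,9}
4: hit
0: hit
9: hit
4: hit
9: hit
4: hit
9: hit
4: hit
6: fault, evict 0, frames {9,4,6}
9: hit
0: fault, evict 4, frames {6,9,0}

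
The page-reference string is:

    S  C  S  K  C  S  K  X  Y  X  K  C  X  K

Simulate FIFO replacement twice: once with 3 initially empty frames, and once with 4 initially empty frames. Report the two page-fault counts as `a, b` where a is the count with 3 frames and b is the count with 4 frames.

3 frames: F F . F . . . F F . . F . F → 7 faults.
4 frames: F F . F . . . F F . . . . . → 5 faults.
5 < 7: adding a frame reduced faults, as is typical.

7, 5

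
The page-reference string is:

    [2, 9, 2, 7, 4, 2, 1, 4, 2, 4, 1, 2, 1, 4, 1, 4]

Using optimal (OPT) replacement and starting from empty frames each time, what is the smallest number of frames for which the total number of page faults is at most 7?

f=1: 16 faults
f=2: 8 faults
f=3: 5 faults
f=4: 5 faults
f=5: 5 faults
Smallest f with faults ≤ 7 is 3.

3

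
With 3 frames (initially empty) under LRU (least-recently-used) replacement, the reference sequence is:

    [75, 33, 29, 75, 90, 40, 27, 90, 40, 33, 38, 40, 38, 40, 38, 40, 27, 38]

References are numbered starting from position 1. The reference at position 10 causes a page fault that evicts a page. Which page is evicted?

pos 1: 75 → fault, frames (75)
pos 2: 33 → fault, frames (75 33)
pos 3: 29 → fault, frames (75 33 29)
pos 4: 75 → hit
pos 5: 90 → fault, evict 33, frames (29 75 90)
pos 6: 40 → fault, evict 29, frames (75 90 40)
pos 7: 27 → fault, evict 75, frames (90 40 27)
pos 8: 90 → hit
pos 9: 40 → hit
pos 10: 33 → fault, evict 27, frames (90 40 33)
At position 10, page 27 is evicted.

27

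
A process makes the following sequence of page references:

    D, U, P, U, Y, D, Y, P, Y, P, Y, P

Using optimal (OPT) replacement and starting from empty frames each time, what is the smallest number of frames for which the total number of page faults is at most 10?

f=1: 12 faults
f=2: 6 faults
f=3: 4 faults
f=4: 4 faults
Smallest f with faults ≤ 10 is 2.

2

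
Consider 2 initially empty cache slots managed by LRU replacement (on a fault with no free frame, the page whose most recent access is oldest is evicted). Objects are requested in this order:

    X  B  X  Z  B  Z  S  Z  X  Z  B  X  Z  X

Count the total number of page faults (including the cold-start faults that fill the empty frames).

9

X → fault, frames (X)
B → fault, frames (X B)
X → hit
Z → fault, evict B, frames (X Z)
B → fault, evict X, frames (Z B)
Z → hit
S → fault, evict B, frames (Z S)
Z → hit
X → fault, evict S, frames (Z X)
Z → hit
B → fault, evict X, frames (Z B)
X → fault, evict Z, frames (B X)
Z → fault, evict B, frames (X Z)
X → hit
Page faults: 9.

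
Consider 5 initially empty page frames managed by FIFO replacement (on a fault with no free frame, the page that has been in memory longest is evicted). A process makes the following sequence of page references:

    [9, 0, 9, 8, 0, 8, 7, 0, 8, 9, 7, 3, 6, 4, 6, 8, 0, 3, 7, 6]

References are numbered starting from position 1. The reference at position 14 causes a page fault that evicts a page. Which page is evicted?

0

pos 1: 9 -> fault, frames (9)
pos 2: 0 -> fault, frames (9 0)
pos 3: 9 -> hit
pos 4: 8 -> fault, frames (9 0 8)
pos 5: 0 -> hit
pos 6: 8 -> hit
pos 7: 7 -> fault, frames (9 0 8 7)
pos 8: 0 -> hit
pos 9: 8 -> hit
pos 10: 9 -> hit
pos 11: 7 -> hit
pos 12: 3 -> fault, frames (9 0 8 7 3)
pos 13: 6 -> fault, evict 9, frames (0 8 7 3 6)
pos 14: 4 -> fault, evict 0, frames (8 7 3 6 4)
At position 14, page 0 is evicted.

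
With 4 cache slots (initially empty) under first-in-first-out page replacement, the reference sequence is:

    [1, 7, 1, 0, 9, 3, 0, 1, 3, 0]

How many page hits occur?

4

1 -> miss, frames (1)
7 -> miss, frames (1 7)
1 -> hit
0 -> miss, frames (1 7 0)
9 -> miss, frames (1 7 0 9)
3 -> miss, evict 1, frames (7 0 9 3)
0 -> hit
1 -> miss, evict 7, frames (0 9 3 1)
3 -> hit
0 -> hit
Hits: 4.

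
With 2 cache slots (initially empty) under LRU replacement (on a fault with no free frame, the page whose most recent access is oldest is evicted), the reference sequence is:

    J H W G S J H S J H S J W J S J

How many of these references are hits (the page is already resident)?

J -> fault, frames {J}
H -> fault, frames {J,H}
W -> fault, evict J, frames {H,W}
G -> fault, evict H, frames {W,G}
S -> fault, evict W, frames {G,S}
J -> fault, evict G, frames {S,J}
H -> fault, evict S, frames {J,H}
S -> fault, evict J, frames {H,S}
J -> fault, evict H, frames {S,J}
H -> fault, evict S, frames {J,H}
S -> fault, evict J, frames {H,S}
J -> fault, evict H, frames {S,J}
W -> fault, evict S, frames {J,W}
J -> hit
S -> fault, evict W, frames {J,S}
J -> hit
Hits: 2.

2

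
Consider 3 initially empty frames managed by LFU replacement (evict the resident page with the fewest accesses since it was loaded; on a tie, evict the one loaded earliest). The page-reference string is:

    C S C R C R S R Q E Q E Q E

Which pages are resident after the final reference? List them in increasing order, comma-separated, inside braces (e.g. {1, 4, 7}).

C -> miss, frames {C}
S -> miss, frames {C,S}
C -> hit
R -> miss, frames {C,S,R}
C -> hit
R -> hit
S -> hit
R -> hit
Q -> miss, evict S, frames {C,R,Q}
E -> miss, evict Q, frames {C,R,E}
Q -> miss, evict E, frames {C,R,Q}
E -> miss, evict Q, frames {C,R,E}
Q -> miss, evict E, frames {C,R,Q}
E -> miss, evict Q, frames {C,R,E}

{C, E, R}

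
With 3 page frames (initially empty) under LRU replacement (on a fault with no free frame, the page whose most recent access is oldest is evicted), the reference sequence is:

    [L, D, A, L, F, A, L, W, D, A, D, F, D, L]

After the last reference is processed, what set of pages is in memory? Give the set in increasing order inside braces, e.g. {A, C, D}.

L → fault, frames [L]
D → fault, frames [L, D]
A → fault, frames [L, D, A]
L → hit
F → fault, evict D, frames [A, L, F]
A → hit
L → hit
W → fault, evict F, frames [A, L, W]
D → fault, evict A, frames [L, W, D]
A → fault, evict L, frames [W, D, A]
D → hit
F → fault, evict W, frames [A, D, F]
D → hit
L → fault, evict A, frames [F, D, L]

{D, F, L}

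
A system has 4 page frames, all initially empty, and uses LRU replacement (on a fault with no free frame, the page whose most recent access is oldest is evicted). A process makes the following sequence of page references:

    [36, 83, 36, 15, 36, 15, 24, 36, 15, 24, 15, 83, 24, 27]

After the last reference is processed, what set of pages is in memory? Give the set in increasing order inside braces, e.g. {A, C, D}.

{15, 24, 27, 83}

36: fault, frames {36}
83: fault, frames {36,83}
36: hit
15: fault, frames {83,36,15}
36: hit
15: hit
24: fault, frames {83,36,15,24}
36: hit
15: hit
24: hit
15: hit
83: hit
24: hit
27: fault, evict 36, frames {15,83,24,27}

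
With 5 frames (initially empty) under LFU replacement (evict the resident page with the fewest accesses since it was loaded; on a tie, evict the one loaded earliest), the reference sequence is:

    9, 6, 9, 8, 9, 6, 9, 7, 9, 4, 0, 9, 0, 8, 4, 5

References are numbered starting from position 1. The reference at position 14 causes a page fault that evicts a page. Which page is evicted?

7

pos 1: 9: fault, frames (9)
pos 2: 6: fault, frames (9 6)
pos 3: 9: hit
pos 4: 8: fault, frames (9 6 8)
pos 5: 9: hit
pos 6: 6: hit
pos 7: 9: hit
pos 8: 7: fault, frames (9 6 8 7)
pos 9: 9: hit
pos 10: 4: fault, frames (9 6 8 7 4)
pos 11: 0: fault, evict 8, frames (9 6 7 4 0)
pos 12: 9: hit
pos 13: 0: hit
pos 14: 8: fault, evict 7, frames (9 6 4 0 8)
At position 14, page 7 is evicted.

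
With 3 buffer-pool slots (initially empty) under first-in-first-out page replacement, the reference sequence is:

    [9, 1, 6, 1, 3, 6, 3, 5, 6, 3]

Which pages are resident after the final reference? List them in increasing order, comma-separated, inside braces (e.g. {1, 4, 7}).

9 → fault, frames (9)
1 → fault, frames (9 1)
6 → fault, frames (9 1 6)
1 → hit
3 → fault, evict 9, frames (1 6 3)
6 → hit
3 → hit
5 → fault, evict 1, frames (6 3 5)
6 → hit
3 → hit

{3, 5, 6}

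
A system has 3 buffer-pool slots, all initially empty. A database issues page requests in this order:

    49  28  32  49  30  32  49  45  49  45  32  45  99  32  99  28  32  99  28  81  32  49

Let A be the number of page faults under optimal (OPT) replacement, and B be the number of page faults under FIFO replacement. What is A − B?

-3

Under OPT: F F F . F . . F . . . . F . . F . . . F . F → 9 faults.
Under FIFO: F F F . F . F F . . F . F . . F . . . F F F → 12 faults.
A − B = 9 − 12 = -3.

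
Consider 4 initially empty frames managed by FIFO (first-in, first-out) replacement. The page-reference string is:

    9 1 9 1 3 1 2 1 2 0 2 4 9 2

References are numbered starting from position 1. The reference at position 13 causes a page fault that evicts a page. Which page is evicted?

3

pos 1: 9 → miss, frames {9}
pos 2: 1 → miss, frames {9,1}
pos 3: 9 → hit
pos 4: 1 → hit
pos 5: 3 → miss, frames {9,1,3}
pos 6: 1 → hit
pos 7: 2 → miss, frames {9,1,3,2}
pos 8: 1 → hit
pos 9: 2 → hit
pos 10: 0 → miss, evict 9, frames {1,3,2,0}
pos 11: 2 → hit
pos 12: 4 → miss, evict 1, frames {3,2,0,4}
pos 13: 9 → miss, evict 3, frames {2,0,4,9}
At position 13, page 3 is evicted.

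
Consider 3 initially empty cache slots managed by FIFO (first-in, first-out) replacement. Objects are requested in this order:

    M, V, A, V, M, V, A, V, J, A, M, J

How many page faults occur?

5

M → fault, frames {M}
V → fault, frames {M,V}
A → fault, frames {M,V,A}
V → hit
M → hit
V → hit
A → hit
V → hit
J → fault, evict M, frames {V,A,J}
A → hit
M → fault, evict V, frames {A,J,M}
J → hit
Page faults: 5.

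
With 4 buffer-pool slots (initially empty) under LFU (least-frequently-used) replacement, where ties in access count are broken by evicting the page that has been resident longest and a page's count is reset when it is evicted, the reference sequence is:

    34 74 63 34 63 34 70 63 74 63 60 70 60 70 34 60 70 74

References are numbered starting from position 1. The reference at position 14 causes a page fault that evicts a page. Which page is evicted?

60

pos 1: 34 -> fault, frames (34)
pos 2: 74 -> fault, frames (34 74)
pos 3: 63 -> fault, frames (34 74 63)
pos 4: 34 -> hit
pos 5: 63 -> hit
pos 6: 34 -> hit
pos 7: 70 -> fault, frames (34 74 63 70)
pos 8: 63 -> hit
pos 9: 74 -> hit
pos 10: 63 -> hit
pos 11: 60 -> fault, evict 70, frames (34 74 63 60)
pos 12: 70 -> fault, evict 60, frames (34 74 63 70)
pos 13: 60 -> fault, evict 70, frames (34 74 63 60)
pos 14: 70 -> fault, evict 60, frames (34 74 63 70)
At position 14, page 60 is evicted.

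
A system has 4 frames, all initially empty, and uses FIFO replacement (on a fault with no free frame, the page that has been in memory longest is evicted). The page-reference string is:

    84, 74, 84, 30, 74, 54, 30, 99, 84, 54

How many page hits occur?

4

84 → miss, frames {84}
74 → miss, frames {84,74}
84 → hit
30 → miss, frames {84,74,30}
74 → hit
54 → miss, frames {84,74,30,54}
30 → hit
99 → miss, evict 84, frames {74,30,54,99}
84 → miss, evict 74, frames {30,54,99,84}
54 → hit
Hits: 4.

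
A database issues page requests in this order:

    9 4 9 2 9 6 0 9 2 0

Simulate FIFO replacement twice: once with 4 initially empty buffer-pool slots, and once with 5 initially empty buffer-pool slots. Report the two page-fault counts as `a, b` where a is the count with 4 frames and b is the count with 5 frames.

6, 5

4 frames: F F . F . F F F . . → 6 faults.
5 frames: F F . F . F F . . . → 5 faults.
5 < 6: adding a frame reduced faults, as is typical.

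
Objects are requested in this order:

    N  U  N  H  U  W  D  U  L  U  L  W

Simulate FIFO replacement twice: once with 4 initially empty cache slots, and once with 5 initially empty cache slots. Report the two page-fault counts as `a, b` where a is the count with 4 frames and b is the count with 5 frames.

4 frames: F F . F . F F . F F . . → 7 faults.
5 frames: F F . F . F F . F . . . → 6 faults.
6 < 7: adding a frame reduced faults, as is typical.

7, 6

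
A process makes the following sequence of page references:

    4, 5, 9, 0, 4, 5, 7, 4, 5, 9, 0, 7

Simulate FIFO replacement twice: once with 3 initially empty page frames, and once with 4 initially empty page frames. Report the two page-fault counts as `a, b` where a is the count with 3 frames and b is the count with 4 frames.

9, 10

3 frames: F F F F F F F . . F F . → 9 faults.
4 frames: F F F F . . F F F F F F → 10 faults.
10 > 9: adding a frame increased faults — Belady's anomaly.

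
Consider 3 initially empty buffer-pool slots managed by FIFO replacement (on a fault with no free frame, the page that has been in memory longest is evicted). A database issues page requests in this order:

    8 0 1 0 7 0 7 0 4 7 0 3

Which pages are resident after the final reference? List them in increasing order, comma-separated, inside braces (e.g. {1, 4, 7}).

{0, 3, 4}

8 → miss, frames [8]
0 → miss, frames [8, 0]
1 → miss, frames [8, 0, 1]
0 → hit
7 → miss, evict 8, frames [0, 1, 7]
0 → hit
7 → hit
0 → hit
4 → miss, evict 0, frames [1, 7, 4]
7 → hit
0 → miss, evict 1, frames [7, 4, 0]
3 → miss, evict 7, frames [4, 0, 3]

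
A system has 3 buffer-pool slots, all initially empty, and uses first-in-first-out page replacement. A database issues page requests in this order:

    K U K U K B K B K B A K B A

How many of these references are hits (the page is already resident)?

K -> fault, frames [K]
U -> fault, frames [K, U]
K -> hit
U -> hit
K -> hit
B -> fault, frames [K, U, B]
K -> hit
B -> hit
K -> hit
B -> hit
A -> fault, evict K, frames [U, B, A]
K -> fault, evict U, frames [B, A, K]
B -> hit
A -> hit
Hits: 9.

9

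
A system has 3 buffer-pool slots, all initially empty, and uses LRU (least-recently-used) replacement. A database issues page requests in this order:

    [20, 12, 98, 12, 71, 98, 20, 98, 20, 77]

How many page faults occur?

6

20 → miss, frames {20}
12 → miss, frames {20,12}
98 → miss, frames {20,12,98}
12 → hit
71 → miss, evict 20, frames {98,12,71}
98 → hit
20 → miss, evict 12, frames {71,98,20}
98 → hit
20 → hit
77 → miss, evict 71, frames {98,20,77}
Page faults: 6.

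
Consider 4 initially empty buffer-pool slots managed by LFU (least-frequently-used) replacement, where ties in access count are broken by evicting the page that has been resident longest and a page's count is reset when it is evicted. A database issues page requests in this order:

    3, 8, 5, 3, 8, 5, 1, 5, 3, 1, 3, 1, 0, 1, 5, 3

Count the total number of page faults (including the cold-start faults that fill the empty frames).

5

3 -> fault, frames (3)
8 -> fault, frames (3 8)
5 -> fault, frames (3 8 5)
3 -> hit
8 -> hit
5 -> hit
1 -> fault, frames (3 8 5 1)
5 -> hit
3 -> hit
1 -> hit
3 -> hit
1 -> hit
0 -> fault, evict 8, frames (3 5 1 0)
1 -> hit
5 -> hit
3 -> hit
Page faults: 5.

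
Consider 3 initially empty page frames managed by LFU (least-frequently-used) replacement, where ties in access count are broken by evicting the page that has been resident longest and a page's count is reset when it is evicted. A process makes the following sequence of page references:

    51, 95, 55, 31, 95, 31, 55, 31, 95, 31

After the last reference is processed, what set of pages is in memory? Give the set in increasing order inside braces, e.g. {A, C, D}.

51 -> fault, frames [51]
95 -> fault, frames [51, 95]
55 -> fault, frames [51, 95, 55]
31 -> fault, evict 51, frames [95, 55, 31]
95 -> hit
31 -> hit
55 -> hit
31 -> hit
95 -> hit
31 -> hit

{31, 55, 95}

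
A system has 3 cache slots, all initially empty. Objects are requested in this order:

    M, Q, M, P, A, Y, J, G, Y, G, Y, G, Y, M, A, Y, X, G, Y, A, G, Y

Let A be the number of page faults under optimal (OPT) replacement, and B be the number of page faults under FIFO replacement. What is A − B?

-4

Under OPT: F F . F F F F F . . . . . . F . F . . F . . → 10 faults.
Under FIFO: F F . F F F F F . . . . . F F F F F . F . F → 14 faults.
A − B = 10 − 14 = -4.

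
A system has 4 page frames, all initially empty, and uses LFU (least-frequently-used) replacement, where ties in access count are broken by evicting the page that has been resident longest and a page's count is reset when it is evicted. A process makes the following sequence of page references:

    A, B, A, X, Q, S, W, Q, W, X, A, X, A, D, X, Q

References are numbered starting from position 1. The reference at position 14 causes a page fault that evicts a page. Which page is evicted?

Q

pos 1: A -> miss, frames (A)
pos 2: B -> miss, frames (A B)
pos 3: A -> hit
pos 4: X -> miss, frames (A B X)
pos 5: Q -> miss, frames (A B X Q)
pos 6: S -> miss, evict B, frames (A X Q S)
pos 7: W -> miss, evict X, frames (A Q S W)
pos 8: Q -> hit
pos 9: W -> hit
pos 10: X -> miss, evict S, frames (A Q W X)
pos 11: A -> hit
pos 12: X -> hit
pos 13: A -> hit
pos 14: D -> miss, evict Q, frames (A W X D)
At position 14, page Q is evicted.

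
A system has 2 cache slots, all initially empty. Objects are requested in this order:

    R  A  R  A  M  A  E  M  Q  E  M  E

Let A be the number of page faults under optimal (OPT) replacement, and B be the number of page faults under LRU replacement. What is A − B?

Under OPT: F F . . F . F . F . F . → 6 faults.
Under LRU: F F . . F . F F F F F . → 8 faults.
A − B = 6 − 8 = -2.

-2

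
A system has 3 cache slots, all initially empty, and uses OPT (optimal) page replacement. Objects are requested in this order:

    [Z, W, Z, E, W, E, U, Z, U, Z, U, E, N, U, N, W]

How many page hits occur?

Z → miss, frames (Z)
W → miss, frames (Z W)
Z → hit
E → miss, frames (Z W E)
W → hit
E → hit
U → miss, evict W, frames (Z E U)
Z → hit
U → hit
Z → hit
U → hit
E → hit
N → miss, evict E, frames (Z U N)
U → hit
N → hit
W → miss, evict N, frames (Z U W)
Hits: 10.

10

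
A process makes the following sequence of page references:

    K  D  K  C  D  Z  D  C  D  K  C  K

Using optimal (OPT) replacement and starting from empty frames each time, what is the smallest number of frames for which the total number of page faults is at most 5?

f=1: 12 faults
f=2: 6 faults
f=3: 5 faults
f=4: 4 faults
Smallest f with faults ≤ 5 is 3.

3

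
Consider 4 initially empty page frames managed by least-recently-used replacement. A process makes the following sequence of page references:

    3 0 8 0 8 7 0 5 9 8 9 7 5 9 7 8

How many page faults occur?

8

3: fault, frames (3)
0: fault, frames (3 0)
8: fault, frames (3 0 8)
0: hit
8: hit
7: fault, frames (3 0 8 7)
0: hit
5: fault, evict 3, frames (8 7 0 5)
9: fault, evict 8, frames (7 0 5 9)
8: fault, evict 7, frames (0 5 9 8)
9: hit
7: fault, evict 0, frames (5 8 9 7)
5: hit
9: hit
7: hit
8: hit
Page faults: 8.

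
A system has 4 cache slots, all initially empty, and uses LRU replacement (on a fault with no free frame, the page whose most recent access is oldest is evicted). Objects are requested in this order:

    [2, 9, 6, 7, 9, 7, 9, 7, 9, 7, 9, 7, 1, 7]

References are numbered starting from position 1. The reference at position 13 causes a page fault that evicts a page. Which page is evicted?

2

pos 1: 2: fault, frames [2]
pos 2: 9: fault, frames [2, 9]
pos 3: 6: fault, frames [2, 9, 6]
pos 4: 7: fault, frames [2, 9, 6, 7]
pos 5: 9: hit
pos 6: 7: hit
pos 7: 9: hit
pos 8: 7: hit
pos 9: 9: hit
pos 10: 7: hit
pos 11: 9: hit
pos 12: 7: hit
pos 13: 1: fault, evict 2, frames [6, 9, 7, 1]
At position 13, page 2 is evicted.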